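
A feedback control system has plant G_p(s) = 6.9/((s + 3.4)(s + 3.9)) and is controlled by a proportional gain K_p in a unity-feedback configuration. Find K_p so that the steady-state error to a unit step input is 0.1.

For a type-0 loop with proportional control, e_ss = 1/(1 + K_p·G_p(0)).
G_p(0) = 0.5204. Require 1/(1 + K_p·0.5204) = 0.1, so 1 + 0.5204·K_p = 10.
K_p = (10 − 1)/0.5204 = 17.3.

K_p = 17.3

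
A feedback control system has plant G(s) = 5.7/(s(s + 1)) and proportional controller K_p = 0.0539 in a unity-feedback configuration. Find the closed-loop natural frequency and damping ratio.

ω_n = 0.554 rad/s, ζ = 0.902

With unity feedback the closed-loop characteristic equation is s² + 1s + 0.0539·5.7 = s² + 1s + 0.3072 = 0.
So ω_n² = 0.3072 ⇒ ω_n = 0.5543 rad/s, and ζ = 1/(2ω_n) = 0.902.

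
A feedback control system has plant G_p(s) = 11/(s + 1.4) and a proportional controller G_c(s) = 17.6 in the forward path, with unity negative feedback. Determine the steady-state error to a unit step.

The loop is type 0. Static position error constant K_pos = G_c(0)·G_p(0) = 17.6·7.857 = 138.3.
Steady-state error to a unit step: e_ss = 1/(1+K_pos) = 1/139.3 = 0.00718.

0.00718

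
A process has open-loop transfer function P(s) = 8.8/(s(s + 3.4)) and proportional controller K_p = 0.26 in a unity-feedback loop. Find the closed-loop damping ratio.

The closed-loop denominator is s(s+3.4) + 0.26·8.8 = s² + 3.4s + 2.288.
So ω_n² = 2.288 ⇒ ω_n = 1.513 rad/s, and ζ = 3.4/(2ω_n) = 1.12.

ζ = 1.12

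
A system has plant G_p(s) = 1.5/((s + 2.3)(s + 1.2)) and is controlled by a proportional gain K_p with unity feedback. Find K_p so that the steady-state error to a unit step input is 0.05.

K_p = 35

The loop is type 0, so e_ss(step) = 1/(1 + K_pos) with K_pos = K_p·G_p(0).
G_p(0) = 0.5435. Require 1/(1 + K_p·0.5435) = 0.05, so 1 + 0.5435·K_p = 20.
K_p = (20 − 1)/0.5435 = 35.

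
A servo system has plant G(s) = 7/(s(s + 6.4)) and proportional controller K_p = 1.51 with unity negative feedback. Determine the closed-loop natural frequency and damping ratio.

1 + K_p·G(s) = 0 gives s² + 6.4s + 10.57 = 0.
So ω_n² = 10.57 ⇒ ω_n = 3.251 rad/s, and ζ = 6.4/(2ω_n) = 0.984.

ω_n = 3.25 rad/s, ζ = 0.984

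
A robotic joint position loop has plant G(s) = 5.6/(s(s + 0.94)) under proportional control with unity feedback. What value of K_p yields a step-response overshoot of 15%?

From %OS = 100·exp(−πζ/√(1−ζ²)) = 15%, ζ = −ln(0.15)/√(π²+ln²(0.15)) = 0.5169.
Characteristic equation s² + 0.94s + 5.6K_p = 0 gives ζ = 0.94/(2√(5.6K_p)).
Setting ζ = 0.5169: √(5.6K_p) = 0.94/(2·0.5169) = 0.9092, so K_p = 0.8267/5.6 = 0.148.

K_p = 0.148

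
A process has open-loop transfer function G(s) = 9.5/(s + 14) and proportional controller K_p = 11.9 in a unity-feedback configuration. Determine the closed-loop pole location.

Closed-loop transfer function: T(s) = K_p·G(s)/(1 + K_p·G(s)) = 113/(s + 14 + 113) = 113/(s + 127).
The closed-loop pole is at s = −127.

s = -127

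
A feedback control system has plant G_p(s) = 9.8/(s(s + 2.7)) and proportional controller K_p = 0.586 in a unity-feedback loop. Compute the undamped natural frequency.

ω_n = 2.4 rad/s

The closed-loop denominator is s(s+2.7) + 0.586·9.8 = s² + 2.7s + 5.743.
So ω_n² = 5.743 ⇒ ω_n = 2.396 rad/s, and ζ = 2.7/(2ω_n) = 0.563.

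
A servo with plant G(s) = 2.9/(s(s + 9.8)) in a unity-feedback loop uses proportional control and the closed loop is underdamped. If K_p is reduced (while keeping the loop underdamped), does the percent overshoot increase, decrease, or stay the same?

decrease

ζ = 9.8/(2√(2.9K_p)) rises as K_p falls; higher damping means less overshoot.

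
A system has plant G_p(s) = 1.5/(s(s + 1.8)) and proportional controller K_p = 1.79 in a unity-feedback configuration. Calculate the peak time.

The closed-loop denominator s² + 1.8s + 2.685 gives ω_n = √2.685 = 1.639 and ζ = 1.8/(2ω_n) = 0.5493.
Damped frequency ω_d = ω_n√(1−ζ²) = 1.369 rad/s, so peak time T_p = π/ω_d = 2.29 s.

T_p = 2.29 s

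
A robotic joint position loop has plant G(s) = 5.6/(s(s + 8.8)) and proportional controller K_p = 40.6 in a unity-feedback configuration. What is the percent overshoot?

Closed-loop characteristic equation: s² + 8.8s + 227.4 = 0, so ω_n = 15.08 rad/s and ζ = 8.8/(2·15.08) = 0.2918.
%OS = 100·exp(−πζ/√(1−ζ²)) = 100·exp(−π·0.2918/√0.9148) = 38.3%.

38.3%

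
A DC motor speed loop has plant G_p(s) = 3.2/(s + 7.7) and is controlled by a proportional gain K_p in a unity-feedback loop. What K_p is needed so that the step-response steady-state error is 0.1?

Steady-state error for a unit step on this type-0 loop is 1/(1 + K_p·G_p(0)).
G_p(0) = 0.4156. Require 1/(1 + K_p·0.4156) = 0.1, so 1 + 0.4156·K_p = 10.
K_p = (10 − 1)/0.4156 = 21.7.

K_p = 21.7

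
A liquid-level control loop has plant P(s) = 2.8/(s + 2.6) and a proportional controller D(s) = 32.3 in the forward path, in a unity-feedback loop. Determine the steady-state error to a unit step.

0.0279

The loop is type 0. Static position error constant K_pos = D(0)·P(0) = 32.3·1.077 = 34.78.
Steady-state error to a unit step: e_ss = 1/(1+K_pos) = 1/35.78 = 0.0279.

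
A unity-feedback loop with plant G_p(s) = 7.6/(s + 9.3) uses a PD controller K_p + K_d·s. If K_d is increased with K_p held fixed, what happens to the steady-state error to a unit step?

At s = 0 the derivative term contributes nothing: C(0) = K_p regardless of K_d, so K_pos = K_p·G_p(0) and e_ss are unchanged.

unchanged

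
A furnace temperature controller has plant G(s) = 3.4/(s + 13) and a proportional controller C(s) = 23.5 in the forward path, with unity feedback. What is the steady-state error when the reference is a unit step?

0.14

The loop is type 0. Static position error constant K_pos = C(0)·G(0) = 23.5·0.2615 = 6.146.
Steady-state error to a unit step: e_ss = 1/(1+K_pos) = 1/7.146 = 0.14.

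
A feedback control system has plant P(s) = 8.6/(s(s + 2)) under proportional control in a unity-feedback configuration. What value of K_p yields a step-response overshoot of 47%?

From %OS = 100·exp(−πζ/√(1−ζ²)) = 47%, ζ = −ln(0.47)/√(π²+ln²(0.47)) = 0.2337.
Characteristic equation s² + 2s + 8.6K_p = 0 gives ζ = 2/(2√(8.6K_p)).
Setting ζ = 0.2337: √(8.6K_p) = 2/(2·0.2337) = 4.279, so K_p = 18.31/8.6 = 2.13.

K_p = 2.13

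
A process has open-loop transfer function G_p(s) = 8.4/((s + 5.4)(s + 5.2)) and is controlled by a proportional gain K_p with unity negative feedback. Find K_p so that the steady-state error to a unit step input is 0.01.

For a type-0 loop with proportional control, e_ss = 1/(1 + K_p·G_p(0)).
G_p(0) = 0.2991. Require 1/(1 + K_p·0.2991) = 0.01, so 1 + 0.2991·K_p = 100.
K_p = (100 − 1)/0.2991 = 331.

K_p = 331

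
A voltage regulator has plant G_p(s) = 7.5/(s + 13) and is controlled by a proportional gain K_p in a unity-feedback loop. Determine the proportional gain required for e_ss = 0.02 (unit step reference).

K_p = 84.9

The loop is type 0, so e_ss(step) = 1/(1 + K_pos) with K_pos = K_p·G_p(0).
G_p(0) = 0.5769. Require 1/(1 + K_p·0.5769) = 0.02, so 1 + 0.5769·K_p = 50.
K_p = (50 − 1)/0.5769 = 84.9.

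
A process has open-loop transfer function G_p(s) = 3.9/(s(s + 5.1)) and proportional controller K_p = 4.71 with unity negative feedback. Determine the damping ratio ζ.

With unity feedback the closed-loop characteristic equation is s² + 5.1s + 4.71·3.9 = s² + 5.1s + 18.37 = 0.
Matching s² + 2ζω_n s + ω_n²: ω_n = √18.37 = 4.286 rad/s and 2ζω_n = 5.1, so ζ = 5.1/(2·4.286) = 0.595.

ζ = 0.595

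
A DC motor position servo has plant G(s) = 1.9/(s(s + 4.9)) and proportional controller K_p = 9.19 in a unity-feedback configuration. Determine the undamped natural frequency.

1 + K_p·G(s) = 0 gives s² + 4.9s + 17.46 = 0.
Matching s² + 2ζω_n s + ω_n²: ω_n = √17.46 = 4.179 rad/s and 2ζω_n = 4.9, so ζ = 4.9/(2·4.179) = 0.586.

ω_n = 4.18 rad/s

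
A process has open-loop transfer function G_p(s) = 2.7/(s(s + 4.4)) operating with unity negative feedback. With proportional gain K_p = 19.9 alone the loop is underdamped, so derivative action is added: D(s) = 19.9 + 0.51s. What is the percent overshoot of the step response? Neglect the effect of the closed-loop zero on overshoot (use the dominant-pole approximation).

Forward path: (19.9 + 0.51s)·2.7/(s(s+4.4)). The closed-loop characteristic equation is s² + (4.4 + 2.7·0.51)s + 2.7·19.9 = 0.
That is s² + 5.777s + 53.73 = 0, so ω_n = 7.33 rad/s and ζ = 5.777/(2·7.33) = 0.3941.
%OS = 100·exp(−πζ/√(1−ζ²)) = 26%.

26%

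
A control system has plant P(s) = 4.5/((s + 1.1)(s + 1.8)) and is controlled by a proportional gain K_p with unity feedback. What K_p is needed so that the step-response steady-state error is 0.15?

Steady-state error for a unit step on this type-0 loop is 1/(1 + K_p·P(0)).
P(0) = 2.273. Require 1/(1 + K_p·2.273) = 0.15, so 1 + 2.273·K_p = 6.667.
K_p = (6.667 − 1)/2.273 = 2.49.

K_p = 2.49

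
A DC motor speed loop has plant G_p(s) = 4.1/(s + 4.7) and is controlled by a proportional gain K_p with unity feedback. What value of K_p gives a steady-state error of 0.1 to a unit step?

K_p = 10.3

The loop is type 0, so e_ss(step) = 1/(1 + K_pos) with K_pos = K_p·G_p(0).
G_p(0) = 0.8723. Require 1/(1 + K_p·0.8723) = 0.1, so 1 + 0.8723·K_p = 10.
K_p = (10 − 1)/0.8723 = 10.3.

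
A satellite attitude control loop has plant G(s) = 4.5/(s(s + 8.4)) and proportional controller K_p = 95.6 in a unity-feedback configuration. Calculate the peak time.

The closed-loop denominator s² + 8.4s + 430.2 gives ω_n = √430.2 = 20.74 and ζ = 8.4/(2ω_n) = 0.2025.
Damped frequency ω_d = ω_n√(1−ζ²) = 20.31 rad/s, so peak time T_p = π/ω_d = 0.155 s.

T_p = 0.155 s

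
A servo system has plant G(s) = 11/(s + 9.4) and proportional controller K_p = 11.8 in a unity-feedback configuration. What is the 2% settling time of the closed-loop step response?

T_s ≈ 0.0287 s

Closed-loop transfer function: T(s) = K_p·G(s)/(1 + K_p·G(s)) = 129.8/(s + 9.4 + 129.8) = 129.8/(s + 139.2).
Time constant τ = 1/139.2 = 0.007184 s, so the 2% settling time is about 4τ = 0.0287 s.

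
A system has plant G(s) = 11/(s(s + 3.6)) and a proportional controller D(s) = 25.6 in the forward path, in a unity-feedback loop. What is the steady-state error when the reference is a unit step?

The open loop D(s)G(s) has a pole at the origin (type 1), so the static position error constant is infinite and e_ss = 1/(1+∞) = 0.

0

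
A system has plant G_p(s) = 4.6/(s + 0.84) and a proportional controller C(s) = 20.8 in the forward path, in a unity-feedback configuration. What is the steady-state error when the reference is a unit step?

0.0087

The loop is type 0. Static position error constant K_pos = C(0)·G_p(0) = 20.8·5.476 = 113.9.
Steady-state error to a unit step: e_ss = 1/(1+K_pos) = 1/114.9 = 0.0087.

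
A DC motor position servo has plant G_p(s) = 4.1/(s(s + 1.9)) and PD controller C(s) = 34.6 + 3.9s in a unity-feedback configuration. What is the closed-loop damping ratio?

Forward path: (34.6 + 3.9s)·4.1/(s(s+1.9)). The closed-loop characteristic equation is s² + (1.9 + 4.1·3.9)s + 4.1·34.6 = 0.
That is s² + 17.89s + 141.9 = 0, so ω_n = 11.91 rad/s and ζ = 17.89/(2·11.91) = 0.751.

ζ = 0.751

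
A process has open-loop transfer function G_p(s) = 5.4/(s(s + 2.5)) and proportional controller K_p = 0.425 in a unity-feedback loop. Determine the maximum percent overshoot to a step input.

From 1 + K_pG_p(s) = 0: s² + 2.5s + 2.295 = 0 ⇒ ω_n = 1.515, ζ = 0.8251.
%OS = 100·exp(−πζ/√(1−ζ²)) = 100·exp(−π·0.8251/√0.3192) = 1.02%.

1.02%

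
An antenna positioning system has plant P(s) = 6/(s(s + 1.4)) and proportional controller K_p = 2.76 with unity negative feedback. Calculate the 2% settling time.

T_s ≈ 5.71 s

The closed-loop denominator s² + 1.4s + 16.56 gives ω_n = √16.56 = 4.069 and ζ = 1.4/(2ω_n) = 0.172.
2% settling time T_s ≈ 4/(ζω_n) = 4/0.7 = 5.71 s.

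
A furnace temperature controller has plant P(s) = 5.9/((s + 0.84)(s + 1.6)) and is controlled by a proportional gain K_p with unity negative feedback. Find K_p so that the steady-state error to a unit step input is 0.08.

K_p = 2.62

For a type-0 loop with proportional control, e_ss = 1/(1 + K_p·P(0)).
P(0) = 4.39. Require 1/(1 + K_p·4.39) = 0.08, so 1 + 4.39·K_p = 12.5.
K_p = (12.5 − 1)/4.39 = 2.62.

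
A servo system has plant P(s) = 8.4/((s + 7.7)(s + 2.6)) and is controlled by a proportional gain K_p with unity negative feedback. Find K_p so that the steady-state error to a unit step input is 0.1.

K_p = 21.4

Steady-state error for a unit step on this type-0 loop is 1/(1 + K_p·P(0)).
P(0) = 0.4196. Require 1/(1 + K_p·0.4196) = 0.1, so 1 + 0.4196·K_p = 10.
K_p = (10 − 1)/0.4196 = 21.4.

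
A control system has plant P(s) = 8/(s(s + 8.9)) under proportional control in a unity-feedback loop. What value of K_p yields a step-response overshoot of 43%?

K_p = 36.8

From %OS = 100·exp(−πζ/√(1−ζ²)) = 43%, ζ = −ln(0.43)/√(π²+ln²(0.43)) = 0.2594.
Characteristic equation s² + 8.9s + 8K_p = 0 gives ζ = 8.9/(2√(8K_p)).
Setting ζ = 0.2594: √(8K_p) = 8.9/(2·0.2594) = 17.15, so K_p = 294.2/8 = 36.8.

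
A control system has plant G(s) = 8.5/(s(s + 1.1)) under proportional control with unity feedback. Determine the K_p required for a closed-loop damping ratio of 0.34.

Closed-loop characteristic equation: s² + 1.1s + K_p·8.5 = 0.
So ω_n = √(8.5K_p) and 2ζω_n = 1.1, giving ζ = 1.1/(2√(8.5K_p)).
Setting ζ = 0.34: √(8.5K_p) = 1.1/(2·0.34) = 1.618, so K_p = 2.617/8.5 = 0.308.

K_p = 0.308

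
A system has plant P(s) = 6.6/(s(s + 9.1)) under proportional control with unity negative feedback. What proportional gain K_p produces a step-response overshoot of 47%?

K_p = 57.4

From %OS = 100·exp(−πζ/√(1−ζ²)) = 47%, ζ = −ln(0.47)/√(π²+ln²(0.47)) = 0.2337.
Characteristic equation s² + 9.1s + 6.6K_p = 0 gives ζ = 9.1/(2√(6.6K_p)).
Setting ζ = 0.2337: √(6.6K_p) = 9.1/(2·0.2337) = 19.47, so K_p = 379.1/6.6 = 57.4.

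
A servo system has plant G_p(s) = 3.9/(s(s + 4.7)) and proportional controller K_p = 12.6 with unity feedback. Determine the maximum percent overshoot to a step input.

32.7%

From 1 + K_pG_p(s) = 0: s² + 4.7s + 49.14 = 0 ⇒ ω_n = 7.01, ζ = 0.3352.
%OS = 100·exp(−πζ/√(1−ζ²)) = 100·exp(−π·0.3352/√0.8876) = 32.7%.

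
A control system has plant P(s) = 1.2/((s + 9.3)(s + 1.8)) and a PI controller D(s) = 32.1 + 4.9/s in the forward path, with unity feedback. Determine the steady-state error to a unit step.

The open loop D(s)P(s) has a pole at the origin (type 1), so the static position error constant is infinite and e_ss = 1/(1+∞) = 0.

0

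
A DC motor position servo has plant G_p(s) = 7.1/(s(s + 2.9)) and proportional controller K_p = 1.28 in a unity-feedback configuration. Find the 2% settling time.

Closed-loop characteristic equation: s² + 2.9s + 9.088 = 0, so ω_n = 3.015 rad/s and ζ = 2.9/(2·3.015) = 0.481.
2% settling time T_s ≈ 4/(ζω_n) = 4/1.45 = 2.76 s.

T_s ≈ 2.76 s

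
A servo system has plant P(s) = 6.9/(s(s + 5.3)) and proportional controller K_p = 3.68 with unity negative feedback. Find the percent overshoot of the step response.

From 1 + K_pP(s) = 0: s² + 5.3s + 25.39 = 0 ⇒ ω_n = 5.039, ζ = 0.5259.
%OS = 100·exp(−πζ/√(1−ζ²)) = 100·exp(−π·0.5259/√0.7234) = 14.3%.

14.3%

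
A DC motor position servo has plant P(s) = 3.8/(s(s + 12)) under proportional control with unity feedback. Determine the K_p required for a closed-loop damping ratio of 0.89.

Closed-loop characteristic equation: s² + 12s + K_p·3.8 = 0.
So ω_n = √(3.8K_p) and 2ζω_n = 12, giving ζ = 12/(2√(3.8K_p)).
Setting ζ = 0.89: √(3.8K_p) = 12/(2·0.89) = 6.742, so K_p = 45.45/3.8 = 12.

K_p = 12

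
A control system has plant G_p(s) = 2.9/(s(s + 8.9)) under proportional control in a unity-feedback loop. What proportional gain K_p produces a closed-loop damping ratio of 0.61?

K_p = 18.4

Closed-loop characteristic equation: s² + 8.9s + K_p·2.9 = 0.
So ω_n = √(2.9K_p) and 2ζω_n = 8.9, giving ζ = 8.9/(2√(2.9K_p)).
Setting ζ = 0.61: √(2.9K_p) = 8.9/(2·0.61) = 7.295, so K_p = 53.22/2.9 = 18.4.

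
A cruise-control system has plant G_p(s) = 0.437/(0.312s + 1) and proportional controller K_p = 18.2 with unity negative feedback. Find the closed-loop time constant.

Closed loop: T(s) = K_p·G_p/(1+K_p·G_p) = 7.953/(0.312s + 1 + 7.953), with pole at s = −(1 + 7.953)/0.312 = −28.7.
Closed-loop time constant τ = 1/28.7 = 0.0348 s.

τ = 0.0348 s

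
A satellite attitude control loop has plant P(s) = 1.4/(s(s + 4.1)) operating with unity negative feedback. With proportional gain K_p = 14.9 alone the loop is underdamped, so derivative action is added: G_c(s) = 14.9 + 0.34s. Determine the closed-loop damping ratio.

Forward path: (14.9 + 0.34s)·1.4/(s(s+4.1)). The closed-loop characteristic equation is s² + (4.1 + 1.4·0.34)s + 1.4·14.9 = 0.
That is s² + 4.576s + 20.86 = 0, so ω_n = 4.567 rad/s and ζ = 4.576/(2·4.567) = 0.501.

ζ = 0.501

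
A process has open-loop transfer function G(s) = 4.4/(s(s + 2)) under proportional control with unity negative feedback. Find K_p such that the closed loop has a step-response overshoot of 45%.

From %OS = 100·exp(−πζ/√(1−ζ²)) = 45%, ζ = −ln(0.45)/√(π²+ln²(0.45)) = 0.2463.
Characteristic equation s² + 2s + 4.4K_p = 0 gives ζ = 2/(2√(4.4K_p)).
Setting ζ = 0.2463: √(4.4K_p) = 2/(2·0.2463) = 4.059, so K_p = 16.48/4.4 = 3.75.

K_p = 3.75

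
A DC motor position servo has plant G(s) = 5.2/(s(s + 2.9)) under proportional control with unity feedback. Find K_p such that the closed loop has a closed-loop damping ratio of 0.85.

Closed-loop characteristic equation: s² + 2.9s + K_p·5.2 = 0.
So ω_n = √(5.2K_p) and 2ζω_n = 2.9, giving ζ = 2.9/(2√(5.2K_p)).
Setting ζ = 0.85: √(5.2K_p) = 2.9/(2·0.85) = 1.706, so K_p = 2.91/5.2 = 0.56.

K_p = 0.56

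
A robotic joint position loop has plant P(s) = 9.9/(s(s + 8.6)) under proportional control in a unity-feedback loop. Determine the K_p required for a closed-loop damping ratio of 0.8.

Closed-loop characteristic equation: s² + 8.6s + K_p·9.9 = 0.
So ω_n = √(9.9K_p) and 2ζω_n = 8.6, giving ζ = 8.6/(2√(9.9K_p)).
Setting ζ = 0.8: √(9.9K_p) = 8.6/(2·0.8) = 5.375, so K_p = 28.89/9.9 = 2.92.

K_p = 2.92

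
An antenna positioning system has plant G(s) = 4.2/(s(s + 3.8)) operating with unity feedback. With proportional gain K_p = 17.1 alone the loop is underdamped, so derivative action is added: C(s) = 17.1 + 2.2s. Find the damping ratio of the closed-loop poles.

ζ = 0.769

Forward path: (17.1 + 2.2s)·4.2/(s(s+3.8)). The closed-loop characteristic equation is s² + (3.8 + 4.2·2.2)s + 4.2·17.1 = 0.
That is s² + 13.04s + 71.82 = 0, so ω_n = 8.475 rad/s and ζ = 13.04/(2·8.475) = 0.7694.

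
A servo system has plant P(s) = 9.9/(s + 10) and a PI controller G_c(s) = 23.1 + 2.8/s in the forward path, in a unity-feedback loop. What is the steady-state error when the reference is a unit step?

The open loop G_c(s)P(s) has a pole at the origin (type 1), so the static position error constant is infinite and e_ss = 1/(1+∞) = 0.

0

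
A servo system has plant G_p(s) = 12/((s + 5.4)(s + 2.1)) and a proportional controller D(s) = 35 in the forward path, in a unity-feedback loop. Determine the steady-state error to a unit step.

0.0263

The loop is type 0. Static position error constant K_pos = D(0)·G_p(0) = 35·1.058 = 37.04.
Steady-state error to a unit step: e_ss = 1/(1+K_pos) = 1/38.04 = 0.0263.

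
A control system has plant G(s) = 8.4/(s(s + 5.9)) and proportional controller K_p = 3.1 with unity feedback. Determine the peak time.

T_p = 0.754 s

The closed-loop denominator s² + 5.9s + 26.04 gives ω_n = √26.04 = 5.103 and ζ = 5.9/(2ω_n) = 0.5781.
Damped frequency ω_d = ω_n√(1−ζ²) = 4.164 rad/s, so peak time T_p = π/ω_d = 0.754 s.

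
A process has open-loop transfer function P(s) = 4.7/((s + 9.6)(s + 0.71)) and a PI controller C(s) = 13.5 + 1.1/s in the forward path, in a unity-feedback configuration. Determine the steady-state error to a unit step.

The open loop C(s)P(s) has a pole at the origin (type 1), so the static position error constant is infinite and e_ss = 1/(1+∞) = 0.

0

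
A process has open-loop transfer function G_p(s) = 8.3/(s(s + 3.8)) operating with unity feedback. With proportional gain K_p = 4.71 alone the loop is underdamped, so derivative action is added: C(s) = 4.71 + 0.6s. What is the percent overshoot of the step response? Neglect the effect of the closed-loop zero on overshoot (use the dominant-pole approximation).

Forward path: (4.71 + 0.6s)·8.3/(s(s+3.8)). The closed-loop characteristic equation is s² + (3.8 + 8.3·0.6)s + 8.3·4.71 = 0.
That is s² + 8.78s + 39.09 = 0, so ω_n = 6.252 rad/s and ζ = 8.78/(2·6.252) = 0.7021.
%OS = 100·exp(−πζ/√(1−ζ²)) = 4.51%.

4.51%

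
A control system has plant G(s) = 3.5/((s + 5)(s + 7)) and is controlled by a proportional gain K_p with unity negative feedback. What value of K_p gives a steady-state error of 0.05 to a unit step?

K_p = 190

Steady-state error for a unit step on this type-0 loop is 1/(1 + K_p·G(0)).
G(0) = 0.1. Require 1/(1 + K_p·0.1) = 0.05, so 1 + 0.1·K_p = 20.
K_p = (20 − 1)/0.1 = 190.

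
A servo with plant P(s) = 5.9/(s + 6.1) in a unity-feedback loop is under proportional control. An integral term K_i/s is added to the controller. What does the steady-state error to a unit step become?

0

The integrator makes K_pos = lim_{s→0} C(s)G(s) infinite, so e_ss = 1/(1+K_pos) = 0.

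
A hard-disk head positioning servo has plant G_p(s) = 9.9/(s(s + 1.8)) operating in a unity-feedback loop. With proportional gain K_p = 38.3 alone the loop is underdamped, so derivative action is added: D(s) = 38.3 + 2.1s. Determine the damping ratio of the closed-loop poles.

ζ = 0.58

Forward path: (38.3 + 2.1s)·9.9/(s(s+1.8)). The closed-loop characteristic equation is s² + (1.8 + 9.9·2.1)s + 9.9·38.3 = 0.
That is s² + 22.59s + 379.2 = 0, so ω_n = 19.47 rad/s and ζ = 22.59/(2·19.47) = 0.5801.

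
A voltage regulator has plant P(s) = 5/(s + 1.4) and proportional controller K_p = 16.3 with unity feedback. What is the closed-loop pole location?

s = -82.9

Closed-loop transfer function: T(s) = K_p·P(s)/(1 + K_p·P(s)) = 81.5/(s + 1.4 + 81.5) = 81.5/(s + 82.9).
The closed-loop pole is at s = −82.9.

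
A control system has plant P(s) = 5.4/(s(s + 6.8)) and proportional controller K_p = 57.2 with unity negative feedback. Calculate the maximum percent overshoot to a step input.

Closed-loop characteristic equation: s² + 6.8s + 308.9 = 0, so ω_n = 17.57 rad/s and ζ = 6.8/(2·17.57) = 0.1935.
%OS = 100·exp(−πζ/√(1−ζ²)) = 100·exp(−π·0.1935/√0.9626) = 53.8%.

53.8%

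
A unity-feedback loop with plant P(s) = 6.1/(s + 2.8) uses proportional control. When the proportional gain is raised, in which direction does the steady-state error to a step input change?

decrease

The position error constant K_pos = K_p·P(0) grows with K_p, and e_ss = 1/(1+K_pos) falls.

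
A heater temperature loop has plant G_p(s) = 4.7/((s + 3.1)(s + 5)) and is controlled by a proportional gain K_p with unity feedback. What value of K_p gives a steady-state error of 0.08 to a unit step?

For a type-0 loop with proportional control, e_ss = 1/(1 + K_p·G_p(0)).
G_p(0) = 0.3032. Require 1/(1 + K_p·0.3032) = 0.08, so 1 + 0.3032·K_p = 12.5.
K_p = (12.5 − 1)/0.3032 = 37.9.

K_p = 37.9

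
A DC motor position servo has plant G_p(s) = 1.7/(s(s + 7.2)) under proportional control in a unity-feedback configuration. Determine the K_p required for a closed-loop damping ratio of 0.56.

Closed-loop characteristic equation: s² + 7.2s + K_p·1.7 = 0.
So ω_n = √(1.7K_p) and 2ζω_n = 7.2, giving ζ = 7.2/(2√(1.7K_p)).
Setting ζ = 0.56: √(1.7K_p) = 7.2/(2·0.56) = 6.429, so K_p = 41.33/1.7 = 24.3.

K_p = 24.3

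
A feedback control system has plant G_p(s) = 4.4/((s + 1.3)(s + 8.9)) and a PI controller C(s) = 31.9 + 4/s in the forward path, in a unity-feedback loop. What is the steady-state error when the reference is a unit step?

The open loop C(s)G_p(s) has a pole at the origin (type 1), so the static position error constant is infinite and e_ss = 1/(1+∞) = 0.

0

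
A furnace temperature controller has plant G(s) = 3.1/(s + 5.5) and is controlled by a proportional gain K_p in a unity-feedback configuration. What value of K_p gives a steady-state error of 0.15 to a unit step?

Steady-state error for a unit step on this type-0 loop is 1/(1 + K_p·G(0)).
G(0) = 0.5636. Require 1/(1 + K_p·0.5636) = 0.15, so 1 + 0.5636·K_p = 6.667.
K_p = (6.667 − 1)/0.5636 = 10.1.

K_p = 10.1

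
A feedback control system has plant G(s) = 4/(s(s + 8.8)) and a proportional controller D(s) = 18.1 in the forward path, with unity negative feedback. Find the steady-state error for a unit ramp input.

0.122

The loop has one pole at the origin (type 1). Velocity error constant K_v = lim_{s→0} s·D(s)G(s) = 18.1·4/8.8 = 8.227.
Steady-state error to a unit ramp: e_ss = 1/K_v = 0.122.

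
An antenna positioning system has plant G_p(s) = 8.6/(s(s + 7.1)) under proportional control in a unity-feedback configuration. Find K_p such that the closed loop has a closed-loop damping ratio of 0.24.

K_p = 25.4

Closed-loop characteristic equation: s² + 7.1s + K_p·8.6 = 0.
So ω_n = √(8.6K_p) and 2ζω_n = 7.1, giving ζ = 7.1/(2√(8.6K_p)).
Setting ζ = 0.24: √(8.6K_p) = 7.1/(2·0.24) = 14.79, so K_p = 218.8/8.6 = 25.4.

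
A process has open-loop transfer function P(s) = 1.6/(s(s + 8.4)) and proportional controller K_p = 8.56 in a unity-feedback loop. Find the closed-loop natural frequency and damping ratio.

With unity feedback the closed-loop characteristic equation is s² + 8.4s + 8.56·1.6 = s² + 8.4s + 13.7 = 0.
So ω_n² = 13.7 ⇒ ω_n = 3.701 rad/s, and ζ = 8.4/(2ω_n) = 1.13.

ω_n = 3.7 rad/s, ζ = 1.13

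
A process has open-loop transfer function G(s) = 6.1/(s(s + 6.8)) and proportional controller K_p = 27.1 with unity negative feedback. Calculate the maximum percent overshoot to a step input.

The closed-loop denominator s² + 6.8s + 165.3 gives ω_n = √165.3 = 12.86 and ζ = 6.8/(2ω_n) = 0.2644.
%OS = 100·exp(−πζ/√(1−ζ²)) = 100·exp(−π·0.2644/√0.9301) = 42.3%.

42.3%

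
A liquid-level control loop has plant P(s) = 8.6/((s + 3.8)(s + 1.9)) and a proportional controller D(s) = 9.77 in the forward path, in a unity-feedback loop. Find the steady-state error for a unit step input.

0.0791

The loop is type 0. Static position error constant K_pos = D(0)·P(0) = 9.77·1.191 = 11.64.
Steady-state error to a unit step: e_ss = 1/(1+K_pos) = 1/12.64 = 0.0791.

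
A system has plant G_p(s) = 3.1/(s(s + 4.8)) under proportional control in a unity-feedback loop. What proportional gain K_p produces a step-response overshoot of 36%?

K_p = 19.4

From %OS = 100·exp(−πζ/√(1−ζ²)) = 36%, ζ = −ln(0.36)/√(π²+ln²(0.36)) = 0.3093.
Characteristic equation s² + 4.8s + 3.1K_p = 0 gives ζ = 4.8/(2√(3.1K_p)).
Setting ζ = 0.3093: √(3.1K_p) = 4.8/(2·0.3093) = 7.76, so K_p = 60.22/3.1 = 19.4.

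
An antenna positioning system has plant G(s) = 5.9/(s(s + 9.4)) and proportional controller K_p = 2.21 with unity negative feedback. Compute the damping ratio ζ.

ζ = 1.3

The closed-loop denominator is s(s+9.4) + 2.21·5.9 = s² + 9.4s + 13.04.
Matching s² + 2ζω_n s + ω_n²: ω_n = √13.04 = 3.611 rad/s and 2ζω_n = 9.4, so ζ = 9.4/(2·3.611) = 1.3.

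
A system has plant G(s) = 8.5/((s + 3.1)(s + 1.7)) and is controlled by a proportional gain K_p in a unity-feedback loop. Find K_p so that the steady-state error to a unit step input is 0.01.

K_p = 61.4

For a type-0 loop with proportional control, e_ss = 1/(1 + K_p·G(0)).
G(0) = 1.613. Require 1/(1 + K_p·1.613) = 0.01, so 1 + 1.613·K_p = 100.
K_p = (100 − 1)/1.613 = 61.4.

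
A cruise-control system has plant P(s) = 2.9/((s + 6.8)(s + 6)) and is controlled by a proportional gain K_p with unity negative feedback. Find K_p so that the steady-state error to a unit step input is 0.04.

For a type-0 loop with proportional control, e_ss = 1/(1 + K_p·P(0)).
P(0) = 0.07108. Require 1/(1 + K_p·0.07108) = 0.04, so 1 + 0.07108·K_p = 25.
K_p = (25 − 1)/0.07108 = 338.

K_p = 338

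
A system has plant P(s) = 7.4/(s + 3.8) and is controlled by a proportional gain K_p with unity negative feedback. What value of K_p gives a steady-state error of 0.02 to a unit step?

K_p = 25.2

Steady-state error for a unit step on this type-0 loop is 1/(1 + K_p·P(0)).
P(0) = 1.947. Require 1/(1 + K_p·1.947) = 0.02, so 1 + 1.947·K_p = 50.
K_p = (50 − 1)/1.947 = 25.2.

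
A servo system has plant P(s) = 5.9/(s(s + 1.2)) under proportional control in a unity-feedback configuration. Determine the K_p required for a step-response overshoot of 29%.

K_p = 0.454

From %OS = 100·exp(−πζ/√(1−ζ²)) = 29%, ζ = −ln(0.29)/√(π²+ln²(0.29)) = 0.3666.
Characteristic equation s² + 1.2s + 5.9K_p = 0 gives ζ = 1.2/(2√(5.9K_p)).
Setting ζ = 0.3666: √(5.9K_p) = 1.2/(2·0.3666) = 1.637, so K_p = 2.679/5.9 = 0.454.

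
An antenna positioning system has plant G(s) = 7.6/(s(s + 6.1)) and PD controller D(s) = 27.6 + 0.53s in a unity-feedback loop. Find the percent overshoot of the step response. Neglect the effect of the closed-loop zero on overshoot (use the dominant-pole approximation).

31%

Forward path: (27.6 + 0.53s)·7.6/(s(s+6.1)). The closed-loop characteristic equation is s² + (6.1 + 7.6·0.53)s + 7.6·27.6 = 0.
That is s² + 10.13s + 209.8 = 0, so ω_n = 14.48 rad/s and ζ = 10.13/(2·14.48) = 0.3496.
%OS = 100·exp(−πζ/√(1−ζ²)) = 31%.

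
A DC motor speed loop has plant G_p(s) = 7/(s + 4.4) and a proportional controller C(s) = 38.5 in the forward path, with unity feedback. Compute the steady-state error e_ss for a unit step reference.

The loop is type 0. Static position error constant K_pos = C(0)·G_p(0) = 38.5·1.591 = 61.25.
Steady-state error to a unit step: e_ss = 1/(1+K_pos) = 1/62.25 = 0.0161.

0.0161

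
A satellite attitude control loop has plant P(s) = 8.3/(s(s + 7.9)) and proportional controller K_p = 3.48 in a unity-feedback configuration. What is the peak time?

T_p = 0.862 s

Closed-loop characteristic equation: s² + 7.9s + 28.88 = 0, so ω_n = 5.374 rad/s and ζ = 7.9/(2·5.374) = 0.735.
Damped frequency ω_d = ω_n√(1−ζ²) = 3.644 rad/s, so peak time T_p = π/ω_d = 0.862 s.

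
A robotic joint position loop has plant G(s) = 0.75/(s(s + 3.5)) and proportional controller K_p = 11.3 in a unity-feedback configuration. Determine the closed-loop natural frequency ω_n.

ω_n = 2.91 rad/s

1 + K_p·G(s) = 0 gives s² + 3.5s + 8.475 = 0.
So ω_n² = 8.475 ⇒ ω_n = 2.911 rad/s, and ζ = 3.5/(2ω_n) = 0.601.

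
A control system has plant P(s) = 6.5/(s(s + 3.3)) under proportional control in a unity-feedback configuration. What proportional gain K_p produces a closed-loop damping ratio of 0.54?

K_p = 1.44

Closed-loop characteristic equation: s² + 3.3s + K_p·6.5 = 0.
So ω_n = √(6.5K_p) and 2ζω_n = 3.3, giving ζ = 3.3/(2√(6.5K_p)).
Setting ζ = 0.54: √(6.5K_p) = 3.3/(2·0.54) = 3.056, so K_p = 9.336/6.5 = 1.44.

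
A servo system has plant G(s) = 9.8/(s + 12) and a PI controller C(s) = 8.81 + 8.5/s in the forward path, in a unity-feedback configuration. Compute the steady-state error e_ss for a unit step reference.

The open loop C(s)G(s) has a pole at the origin (type 1), so the static position error constant is infinite and e_ss = 1/(1+∞) = 0.

0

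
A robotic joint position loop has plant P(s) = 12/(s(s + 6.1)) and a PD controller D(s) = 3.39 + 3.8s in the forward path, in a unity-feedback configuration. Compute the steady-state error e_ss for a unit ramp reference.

The loop has one pole at the origin (type 1). Velocity error constant K_v = lim_{s→0} s·D(s)P(s) = 3.39·12/6.1 = 6.669.
Steady-state error to a unit ramp: e_ss = 1/K_v = 0.15.

0.15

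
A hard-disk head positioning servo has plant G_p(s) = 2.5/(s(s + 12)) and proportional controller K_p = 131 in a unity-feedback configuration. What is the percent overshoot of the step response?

33.2%

Closed-loop characteristic equation: s² + 12s + 327.5 = 0, so ω_n = 18.1 rad/s and ζ = 12/(2·18.1) = 0.3315.
%OS = 100·exp(−πζ/√(1−ζ²)) = 100·exp(−π·0.3315/√0.8901) = 33.2%.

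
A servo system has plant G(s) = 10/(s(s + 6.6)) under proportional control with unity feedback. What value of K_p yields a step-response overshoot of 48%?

K_p = 21

From %OS = 100·exp(−πζ/√(1−ζ²)) = 48%, ζ = −ln(0.48)/√(π²+ln²(0.48)) = 0.2275.
Characteristic equation s² + 6.6s + 10K_p = 0 gives ζ = 6.6/(2√(10K_p)).
Setting ζ = 0.2275: √(10K_p) = 6.6/(2·0.2275) = 14.51, so K_p = 210.4/10 = 21.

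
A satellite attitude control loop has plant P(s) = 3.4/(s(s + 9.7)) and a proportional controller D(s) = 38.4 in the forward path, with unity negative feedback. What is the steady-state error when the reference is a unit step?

The open loop D(s)P(s) has a pole at the origin (type 1), so the static position error constant is infinite and e_ss = 1/(1+∞) = 0.

0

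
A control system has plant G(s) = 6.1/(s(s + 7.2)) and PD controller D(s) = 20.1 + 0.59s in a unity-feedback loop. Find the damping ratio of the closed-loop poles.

ζ = 0.488

Forward path: (20.1 + 0.59s)·6.1/(s(s+7.2)). The closed-loop characteristic equation is s² + (7.2 + 6.1·0.59)s + 6.1·20.1 = 0.
That is s² + 10.8s + 122.6 = 0, so ω_n = 11.07 rad/s and ζ = 10.8/(2·11.07) = 0.4876.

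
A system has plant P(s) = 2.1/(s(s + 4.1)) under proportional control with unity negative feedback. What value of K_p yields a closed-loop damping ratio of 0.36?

K_p = 15.4

Closed-loop characteristic equation: s² + 4.1s + K_p·2.1 = 0.
So ω_n = √(2.1K_p) and 2ζω_n = 4.1, giving ζ = 4.1/(2√(2.1K_p)).
Setting ζ = 0.36: √(2.1K_p) = 4.1/(2·0.36) = 5.694, so K_p = 32.43/2.1 = 15.4.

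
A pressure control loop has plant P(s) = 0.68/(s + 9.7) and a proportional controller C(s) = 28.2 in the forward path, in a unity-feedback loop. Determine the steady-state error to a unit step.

0.336

The loop is type 0. Static position error constant K_pos = C(0)·P(0) = 28.2·0.0701 = 1.977.
Steady-state error to a unit step: e_ss = 1/(1+K_pos) = 1/2.977 = 0.336.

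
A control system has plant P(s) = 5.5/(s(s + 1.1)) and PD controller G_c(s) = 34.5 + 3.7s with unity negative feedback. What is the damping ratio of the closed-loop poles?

Forward path: (34.5 + 3.7s)·5.5/(s(s+1.1)). The closed-loop characteristic equation is s² + (1.1 + 5.5·3.7)s + 5.5·34.5 = 0.
That is s² + 21.45s + 189.8 = 0, so ω_n = 13.77 rad/s and ζ = 21.45/(2·13.77) = 0.7786.

ζ = 0.779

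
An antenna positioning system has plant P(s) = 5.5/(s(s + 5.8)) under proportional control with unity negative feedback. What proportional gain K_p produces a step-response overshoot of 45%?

From %OS = 100·exp(−πζ/√(1−ζ²)) = 45%, ζ = −ln(0.45)/√(π²+ln²(0.45)) = 0.2463.
Characteristic equation s² + 5.8s + 5.5K_p = 0 gives ζ = 5.8/(2√(5.5K_p)).
Setting ζ = 0.2463: √(5.5K_p) = 5.8/(2·0.2463) = 11.77, so K_p = 138.6/5.5 = 25.2.

K_p = 25.2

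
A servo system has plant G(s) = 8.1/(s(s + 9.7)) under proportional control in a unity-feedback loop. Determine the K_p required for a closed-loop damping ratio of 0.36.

K_p = 22.4

Closed-loop characteristic equation: s² + 9.7s + K_p·8.1 = 0.
So ω_n = √(8.1K_p) and 2ζω_n = 9.7, giving ζ = 9.7/(2√(8.1K_p)).
Setting ζ = 0.36: √(8.1K_p) = 9.7/(2·0.36) = 13.47, so K_p = 181.5/8.1 = 22.4.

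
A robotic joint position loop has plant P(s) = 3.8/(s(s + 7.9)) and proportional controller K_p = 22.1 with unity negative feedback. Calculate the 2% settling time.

From 1 + K_pP(s) = 0: s² + 7.9s + 83.98 = 0 ⇒ ω_n = 9.164, ζ = 0.431.
2% settling time T_s ≈ 4/(ζω_n) = 4/3.95 = 1.01 s.

T_s ≈ 1.01 s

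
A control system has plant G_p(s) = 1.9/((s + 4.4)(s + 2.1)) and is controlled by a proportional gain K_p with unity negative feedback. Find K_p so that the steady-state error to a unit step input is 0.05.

K_p = 92.4

The loop is type 0, so e_ss(step) = 1/(1 + K_pos) with K_pos = K_p·G_p(0).
G_p(0) = 0.2056. Require 1/(1 + K_p·0.2056) = 0.05, so 1 + 0.2056·K_p = 20.
K_p = (20 − 1)/0.2056 = 92.4.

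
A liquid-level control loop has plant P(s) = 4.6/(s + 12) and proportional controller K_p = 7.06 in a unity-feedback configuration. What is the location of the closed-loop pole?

Closed-loop transfer function: T(s) = K_p·P(s)/(1 + K_p·P(s)) = 32.48/(s + 12 + 32.48) = 32.48/(s + 44.48).
The closed-loop pole is at s = −44.48.

s = -44.48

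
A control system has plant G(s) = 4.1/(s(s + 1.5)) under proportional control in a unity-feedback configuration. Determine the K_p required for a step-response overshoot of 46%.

From %OS = 100·exp(−πζ/√(1−ζ²)) = 46%, ζ = −ln(0.46)/√(π²+ln²(0.46)) = 0.24.
Characteristic equation s² + 1.5s + 4.1K_p = 0 gives ζ = 1.5/(2√(4.1K_p)).
Setting ζ = 0.24: √(4.1K_p) = 1.5/(2·0.24) = 3.126, so K_p = 9.769/4.1 = 2.38.

K_p = 2.38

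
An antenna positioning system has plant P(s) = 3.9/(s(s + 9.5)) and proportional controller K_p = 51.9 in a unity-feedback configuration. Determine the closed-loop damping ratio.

ζ = 0.334

The closed-loop denominator is s(s+9.5) + 51.9·3.9 = s² + 9.5s + 202.4.
So ω_n² = 202.4 ⇒ ω_n = 14.23 rad/s, and ζ = 9.5/(2ω_n) = 0.334.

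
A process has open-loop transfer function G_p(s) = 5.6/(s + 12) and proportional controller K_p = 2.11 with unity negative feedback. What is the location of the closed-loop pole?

s = -23.82

Closed-loop transfer function: T(s) = K_p·G_p(s)/(1 + K_p·G_p(s)) = 11.82/(s + 12 + 11.82) = 11.82/(s + 23.82).
The closed-loop pole is at s = −23.82.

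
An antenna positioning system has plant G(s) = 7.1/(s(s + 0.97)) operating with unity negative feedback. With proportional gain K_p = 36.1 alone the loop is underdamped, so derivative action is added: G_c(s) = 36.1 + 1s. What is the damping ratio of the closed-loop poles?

Forward path: (36.1 + 1s)·7.1/(s(s+0.97)). The closed-loop characteristic equation is s² + (0.97 + 7.1·1)s + 7.1·36.1 = 0.
That is s² + 8.07s + 256.3 = 0, so ω_n = 16.01 rad/s and ζ = 8.07/(2·16.01) = 0.252.

ζ = 0.252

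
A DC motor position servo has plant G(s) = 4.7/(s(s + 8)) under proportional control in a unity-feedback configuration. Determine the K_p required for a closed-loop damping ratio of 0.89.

Closed-loop characteristic equation: s² + 8s + K_p·4.7 = 0.
So ω_n = √(4.7K_p) and 2ζω_n = 8, giving ζ = 8/(2√(4.7K_p)).
Setting ζ = 0.89: √(4.7K_p) = 8/(2·0.89) = 4.494, so K_p = 20.2/4.7 = 4.3.

K_p = 4.3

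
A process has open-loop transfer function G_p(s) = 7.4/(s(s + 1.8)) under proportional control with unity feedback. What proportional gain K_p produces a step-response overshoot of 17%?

From %OS = 100·exp(−πζ/√(1−ζ²)) = 17%, ζ = −ln(0.17)/√(π²+ln²(0.17)) = 0.4913.
Characteristic equation s² + 1.8s + 7.4K_p = 0 gives ζ = 1.8/(2√(7.4K_p)).
Setting ζ = 0.4913: √(7.4K_p) = 1.8/(2·0.4913) = 1.832, so K_p = 3.356/7.4 = 0.454.

K_p = 0.454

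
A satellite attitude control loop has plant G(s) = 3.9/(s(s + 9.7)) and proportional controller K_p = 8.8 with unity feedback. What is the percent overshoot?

0.969%

The closed-loop denominator s² + 9.7s + 34.32 gives ω_n = √34.32 = 5.858 and ζ = 9.7/(2ω_n) = 0.8279.
%OS = 100·exp(−πζ/√(1−ζ²)) = 100·exp(−π·0.8279/√0.3146) = 0.969%.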